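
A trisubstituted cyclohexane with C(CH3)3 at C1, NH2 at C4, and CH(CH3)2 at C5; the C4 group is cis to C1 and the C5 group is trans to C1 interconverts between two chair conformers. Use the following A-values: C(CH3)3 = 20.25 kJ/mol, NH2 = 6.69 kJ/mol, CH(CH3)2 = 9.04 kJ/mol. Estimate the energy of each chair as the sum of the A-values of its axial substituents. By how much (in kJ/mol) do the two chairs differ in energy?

Chair I (tert-butyl axial, amino equatorial, isopropyl equatorial): E = 20.25 kJ/mol.
Chair II (tert-butyl equatorial, amino axial, isopropyl axial): E = 15.73 kJ/mol.
ΔE = 20.25 − 15.73 = 4.52 kJ/mol; chair II is more stable.

4.52 kJ/mol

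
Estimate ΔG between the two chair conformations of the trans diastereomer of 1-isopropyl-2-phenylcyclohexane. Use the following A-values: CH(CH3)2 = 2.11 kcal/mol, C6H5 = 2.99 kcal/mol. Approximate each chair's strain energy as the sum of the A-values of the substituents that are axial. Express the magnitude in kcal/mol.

5.10 kcal/mol

C1 and C2 have opposite parity, so for the trans isomer the two substituents are e,e in one chair and a,a in the other.
Chair I (isopropyl axial, phenyl axial): E = 5.10 kcal/mol.
Chair II (isopropyl equatorial, phenyl equatorial): E = 0.00 kcal/mol.
ΔE = 5.10 − 0.00 = 5.10 kcal/mol; chair II is more stable.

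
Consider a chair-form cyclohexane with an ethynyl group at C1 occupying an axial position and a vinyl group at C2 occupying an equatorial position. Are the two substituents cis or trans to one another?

C1 and C2 have opposite parity, so their axial bonds point in opposite directions.
With opposite-parity carbons, two substituents on the same face are one axial and one equatorial; opposite faces give both axial or both equatorial.
Here the groups are axial/equatorial → same face → cis.

cis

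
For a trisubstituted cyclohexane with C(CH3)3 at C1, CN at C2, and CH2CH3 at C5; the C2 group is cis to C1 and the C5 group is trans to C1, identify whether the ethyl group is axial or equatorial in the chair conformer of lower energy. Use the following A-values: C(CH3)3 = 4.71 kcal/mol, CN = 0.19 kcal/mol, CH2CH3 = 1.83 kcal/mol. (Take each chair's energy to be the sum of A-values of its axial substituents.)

axial

Chair I (tert-butyl axial, cyano equatorial, ethyl equatorial): E = 4.71 kcal/mol.
Chair II (tert-butyl equatorial, cyano axial, ethyl axial): E = 2.02 kcal/mol.
Chair II is the more stable (lower-energy) conformer, and in that chair the ethyl group is axial.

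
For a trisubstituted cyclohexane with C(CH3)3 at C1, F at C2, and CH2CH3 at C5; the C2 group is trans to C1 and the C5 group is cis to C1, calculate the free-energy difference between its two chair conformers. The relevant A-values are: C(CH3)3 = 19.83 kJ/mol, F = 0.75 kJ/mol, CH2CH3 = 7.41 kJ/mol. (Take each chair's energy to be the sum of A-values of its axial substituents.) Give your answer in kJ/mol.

Chair I (tert-butyl axial, fluoro axial, ethyl axial): E = 27.99 kJ/mol.
Chair II (tert-butyl equatorial, fluoro equatorial, ethyl equatorial): E = 0.00 kJ/mol.
ΔE = 27.99 − 0.00 = 27.99 kJ/mol; chair II is more stable.

27.99 kJ/mol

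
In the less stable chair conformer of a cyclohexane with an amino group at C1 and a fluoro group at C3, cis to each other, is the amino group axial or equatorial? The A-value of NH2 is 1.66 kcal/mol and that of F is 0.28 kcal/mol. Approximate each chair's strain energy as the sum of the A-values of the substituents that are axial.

C1 and C3 have the same parity, so for the cis isomer the two substituents are e,e in one chair and a,a in the other.
Chair I (amino axial, fluoro axial): E = 1.94 kcal/mol.
Chair II (amino equatorial, fluoro equatorial): E = 0.00 kcal/mol.
Chair I is the less stable (higher-energy) conformer, and in that chair the amino group is axial.

axial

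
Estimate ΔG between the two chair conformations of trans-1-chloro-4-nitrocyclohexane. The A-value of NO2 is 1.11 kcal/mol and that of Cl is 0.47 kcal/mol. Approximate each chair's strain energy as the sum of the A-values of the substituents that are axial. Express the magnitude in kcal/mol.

1.58 kcal/mol

C1 and C4 have opposite parity, so for the trans isomer the two substituents are e,e in one chair and a,a in the other.
Chair I (nitro axial, chloro axial): E = 1.58 kcal/mol.
Chair II (nitro equatorial, chloro equatorial): E = 0.00 kcal/mol.
ΔE = 1.58 − 0.00 = 1.58 kcal/mol; chair II is more stable.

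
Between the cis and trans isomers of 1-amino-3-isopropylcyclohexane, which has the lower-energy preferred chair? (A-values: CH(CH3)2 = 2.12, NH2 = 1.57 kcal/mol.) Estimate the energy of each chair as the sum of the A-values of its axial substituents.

At 1,3 positions (parity same): cis → (e,e or a,a); trans → (a,e or e,a).
Best chair for cis: E = 0.00 kcal/mol; best chair for trans: E = 1.57 kcal/mol.
The cis isomer is lower by 1.57 kcal/mol.

cis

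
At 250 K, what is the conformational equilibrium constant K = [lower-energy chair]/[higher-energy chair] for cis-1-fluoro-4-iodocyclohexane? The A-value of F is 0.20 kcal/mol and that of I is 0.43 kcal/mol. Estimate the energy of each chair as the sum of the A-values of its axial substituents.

K ≈ 1.59

C1 and C4 have opposite parity, so for the cis isomer the two substituents are one axial and one equatorial in each chair.
Chair I (fluoro axial, iodo equatorial): E = 0.20 kcal/mol; chair II (fluoro equatorial, iodo axial): E = 0.43 kcal/mol.
ΔG = 0.23 kcal/mol between the two chairs.
K = exp(ΔG/RT) with R = 1.987×10⁻³ kcal mol⁻¹ K⁻¹ and T = 250 K gives K ≈ 1.59.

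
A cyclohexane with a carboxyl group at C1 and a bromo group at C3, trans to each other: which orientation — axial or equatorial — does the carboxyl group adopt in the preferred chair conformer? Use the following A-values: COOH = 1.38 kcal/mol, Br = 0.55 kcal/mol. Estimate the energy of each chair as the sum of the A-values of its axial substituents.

equatorial

C1 and C3 have the same parity, so for the trans isomer the two substituents are one axial and one equatorial in each chair.
Chair I (carboxyl axial, bromo equatorial): E = 1.38 kcal/mol.
Chair II (carboxyl equatorial, bromo axial): E = 0.55 kcal/mol.
Chair II is the more stable (lower-energy) conformer, and in that chair the carboxyl group is equatorial.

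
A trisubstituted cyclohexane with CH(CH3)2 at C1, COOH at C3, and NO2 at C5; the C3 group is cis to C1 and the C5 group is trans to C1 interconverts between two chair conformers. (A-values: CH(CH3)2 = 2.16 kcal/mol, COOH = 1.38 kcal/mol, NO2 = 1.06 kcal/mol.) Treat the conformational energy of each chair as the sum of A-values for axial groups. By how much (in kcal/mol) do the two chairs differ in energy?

2.48 kcal/mol

Chair I (isopropyl axial, carboxyl axial, nitro equatorial): E = 3.54 kcal/mol.
Chair II (isopropyl equatorial, carboxyl equatorial, nitro axial): E = 1.06 kcal/mol.
ΔE = 3.54 − 1.06 = 2.48 kcal/mol; chair II is more stable.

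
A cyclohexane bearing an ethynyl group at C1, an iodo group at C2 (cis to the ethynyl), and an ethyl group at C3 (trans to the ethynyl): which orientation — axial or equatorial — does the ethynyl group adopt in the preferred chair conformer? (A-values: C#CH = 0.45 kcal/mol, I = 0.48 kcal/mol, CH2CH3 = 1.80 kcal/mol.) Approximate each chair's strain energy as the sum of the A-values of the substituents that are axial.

Chair I (ethynyl axial, iodo equatorial, ethyl equatorial): E = 0.45 kcal/mol.
Chair II (ethynyl equatorial, iodo axial, ethyl axial): E = 2.28 kcal/mol.
Chair I is the more stable (lower-energy) conformer, and in that chair the ethynyl group is axial.

axial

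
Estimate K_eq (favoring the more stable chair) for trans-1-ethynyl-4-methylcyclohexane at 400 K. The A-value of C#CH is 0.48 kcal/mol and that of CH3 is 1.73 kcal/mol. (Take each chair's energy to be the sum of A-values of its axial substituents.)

C1 and C4 have opposite parity, so for the trans isomer the two substituents are e,e in one chair and a,a in the other.
Chair I (ethynyl axial, methyl axial): E = 2.21 kcal/mol; chair II (ethynyl equatorial, methyl equatorial): E = 0.00 kcal/mol.
ΔG = 2.21 kcal/mol between the two chairs.
K = exp(ΔG/RT) with R = 1.987×10⁻³ kcal mol⁻¹ K⁻¹ and T = 400 K gives K ≈ 16.1.

K ≈ 16.1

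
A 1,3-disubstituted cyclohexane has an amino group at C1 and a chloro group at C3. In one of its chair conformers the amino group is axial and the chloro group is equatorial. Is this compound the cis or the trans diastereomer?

C1 and C3 have the same parity, so their axial bonds point in the same direction.
With same-parity carbons, two substituents on the same face are both axial or both equatorial; opposite faces give one of each.
Here the groups are axial/equatorial → opposite face → trans.

trans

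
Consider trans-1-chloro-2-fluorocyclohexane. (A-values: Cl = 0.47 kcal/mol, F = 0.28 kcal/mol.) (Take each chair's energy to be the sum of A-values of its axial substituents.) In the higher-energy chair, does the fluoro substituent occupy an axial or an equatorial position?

axial

C1 and C2 have opposite parity, so for the trans isomer the two substituents are e,e in one chair and a,a in the other.
Chair I (chloro axial, fluoro axial): E = 0.75 kcal/mol.
Chair II (chloro equatorial, fluoro equatorial): E = 0.00 kcal/mol.
Chair I is the less stable (higher-energy) conformer, and in that chair the fluoro group is axial.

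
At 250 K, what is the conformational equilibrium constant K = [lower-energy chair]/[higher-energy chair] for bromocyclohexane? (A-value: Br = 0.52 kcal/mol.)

One chair has the bromo group axial (E = 0.52 kcal/mol) and the other has it equatorial (E = 0).
ΔG = 0.52 kcal/mol between the two chairs.
K = exp(ΔG/RT) with R = 1.987×10⁻³ kcal mol⁻¹ K⁻¹ and T = 250 K gives K ≈ 2.85.

K ≈ 2.85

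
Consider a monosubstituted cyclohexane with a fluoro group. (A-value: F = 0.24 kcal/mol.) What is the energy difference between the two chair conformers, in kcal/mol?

0.24 kcal/mol

A monosubstituted cyclohexane has one chair with the fluoro group axial (E = A = 0.24 kcal/mol) and one with it equatorial (E = 0).
ΔE = 0.24 − 0 = 0.24 kcal/mol.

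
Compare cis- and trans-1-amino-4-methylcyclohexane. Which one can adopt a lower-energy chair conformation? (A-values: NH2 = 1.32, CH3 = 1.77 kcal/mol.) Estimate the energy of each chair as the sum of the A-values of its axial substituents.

trans

At 1,4 positions (parity opposite): cis → (a,e or e,a); trans → (e,e or a,a).
Best chair for cis: E = 1.32 kcal/mol; best chair for trans: E = 0.00 kcal/mol.
The trans isomer is lower by 1.32 kcal/mol.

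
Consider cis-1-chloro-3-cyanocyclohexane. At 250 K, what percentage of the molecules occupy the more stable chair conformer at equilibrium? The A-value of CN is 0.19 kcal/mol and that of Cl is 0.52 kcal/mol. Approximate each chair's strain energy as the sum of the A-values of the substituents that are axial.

C1 and C3 have the same parity, so for the cis isomer the two substituents are e,e in one chair and a,a in the other.
Chair I (cyano axial, chloro axial): E = 0.71 kcal/mol; chair II (cyano equatorial, chloro equatorial): E = 0.00 kcal/mol.
ΔG = 0.71 kcal/mol between the two chairs.
K = exp(ΔG/RT) with R = 1.987×10⁻³ kcal mol⁻¹ K⁻¹ and T = 250 K gives K ≈ 4.18.
Fraction in the lower-energy chair = K/(K+1) = 80.7%.

80.7%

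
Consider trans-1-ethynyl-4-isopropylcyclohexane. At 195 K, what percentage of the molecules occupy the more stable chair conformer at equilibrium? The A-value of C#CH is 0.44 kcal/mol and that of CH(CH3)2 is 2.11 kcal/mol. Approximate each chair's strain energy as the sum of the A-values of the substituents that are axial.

99.9%

C1 and C4 have opposite parity, so for the trans isomer the two substituents are e,e in one chair and a,a in the other.
Chair I (ethynyl axial, isopropyl axial): E = 2.55 kcal/mol; chair II (ethynyl equatorial, isopropyl equatorial): E = 0.00 kcal/mol.
ΔG = 2.55 kcal/mol between the two chairs.
K = exp(ΔG/RT) with R = 1.987×10⁻³ kcal mol⁻¹ K⁻¹ and T = 195 K gives K ≈ 721.
Fraction in the lower-energy chair = K/(K+1) = 99.9%.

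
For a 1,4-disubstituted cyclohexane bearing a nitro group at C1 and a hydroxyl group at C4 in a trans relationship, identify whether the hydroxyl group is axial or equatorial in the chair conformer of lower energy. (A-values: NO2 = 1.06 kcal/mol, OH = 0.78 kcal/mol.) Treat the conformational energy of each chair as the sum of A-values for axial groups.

C1 and C4 have opposite parity, so for the trans isomer the two substituents are e,e in one chair and a,a in the other.
Chair I (nitro axial, hydroxyl axial): E = 1.84 kcal/mol.
Chair II (nitro equatorial, hydroxyl equatorial): E = 0.00 kcal/mol.
Chair II is the more stable (lower-energy) conformer, and in that chair the hydroxyl group is equatorial.

equatorial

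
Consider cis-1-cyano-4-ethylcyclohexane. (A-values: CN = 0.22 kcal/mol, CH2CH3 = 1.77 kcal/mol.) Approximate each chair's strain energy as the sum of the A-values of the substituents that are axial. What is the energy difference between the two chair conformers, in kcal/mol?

1.55 kcal/mol

C1 and C4 have opposite parity, so for the cis isomer the two substituents are one axial and one equatorial in each chair.
Chair I (cyano axial, ethyl equatorial): E = 0.22 kcal/mol.
Chair II (cyano equatorial, ethyl axial): E = 1.77 kcal/mol.
ΔE = 1.77 − 0.22 = 1.55 kcal/mol; chair I is more stable.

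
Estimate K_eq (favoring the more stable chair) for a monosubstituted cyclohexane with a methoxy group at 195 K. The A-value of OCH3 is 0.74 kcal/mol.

K ≈ 6.75

One chair has the methoxy group axial (E = 0.74 kcal/mol) and the other has it equatorial (E = 0).
ΔG = 0.74 kcal/mol between the two chairs.
K = exp(ΔG/RT) with R = 1.987×10⁻³ kcal mol⁻¹ K⁻¹ and T = 195 K gives K ≈ 6.75.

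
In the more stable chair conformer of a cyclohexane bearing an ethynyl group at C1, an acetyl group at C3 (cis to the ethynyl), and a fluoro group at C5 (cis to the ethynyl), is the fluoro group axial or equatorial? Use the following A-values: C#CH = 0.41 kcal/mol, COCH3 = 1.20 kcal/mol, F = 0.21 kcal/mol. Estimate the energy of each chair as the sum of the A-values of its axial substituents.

Chair I (ethynyl axial, acetyl axial, fluoro axial): E = 1.82 kcal/mol.
Chair II (ethynyl equatorial, acetyl equatorial, fluoro equatorial): E = 0.00 kcal/mol.
Chair II is the more stable (lower-energy) conformer, and in that chair the fluoro group is equatorial.

equatorial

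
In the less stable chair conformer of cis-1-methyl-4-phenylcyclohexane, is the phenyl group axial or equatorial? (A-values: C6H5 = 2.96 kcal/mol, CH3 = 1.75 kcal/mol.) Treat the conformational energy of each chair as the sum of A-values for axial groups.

C1 and C4 have opposite parity, so for the cis isomer the two substituents are one axial and one equatorial in each chair.
Chair I (phenyl axial, methyl equatorial): E = 2.96 kcal/mol.
Chair II (phenyl equatorial, methyl axial): E = 1.75 kcal/mol.
Chair I is the less stable (higher-energy) conformer, and in that chair the phenyl group is axial.

axial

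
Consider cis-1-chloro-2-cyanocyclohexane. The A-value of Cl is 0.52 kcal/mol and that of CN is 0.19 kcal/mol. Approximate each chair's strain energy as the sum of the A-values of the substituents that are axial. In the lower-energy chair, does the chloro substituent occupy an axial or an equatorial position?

equatorial

C1 and C2 have opposite parity, so for the cis isomer the two substituents are one axial and one equatorial in each chair.
Chair I (chloro axial, cyano equatorial): E = 0.52 kcal/mol.
Chair II (chloro equatorial, cyano axial): E = 0.19 kcal/mol.
Chair II is the more stable (lower-energy) conformer, and in that chair the chloro group is equatorial.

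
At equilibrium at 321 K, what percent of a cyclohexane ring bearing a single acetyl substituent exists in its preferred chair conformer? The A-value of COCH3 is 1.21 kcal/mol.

One chair has the acetyl group axial (E = 1.21 kcal/mol) and the other has it equatorial (E = 0).
ΔG = 1.21 kcal/mol between the two chairs.
K = exp(ΔG/RT) with R = 1.987×10⁻³ kcal mol⁻¹ K⁻¹ and T = 321 K gives K ≈ 6.67.
Fraction in the lower-energy chair = K/(K+1) = 87.0%.

87.0%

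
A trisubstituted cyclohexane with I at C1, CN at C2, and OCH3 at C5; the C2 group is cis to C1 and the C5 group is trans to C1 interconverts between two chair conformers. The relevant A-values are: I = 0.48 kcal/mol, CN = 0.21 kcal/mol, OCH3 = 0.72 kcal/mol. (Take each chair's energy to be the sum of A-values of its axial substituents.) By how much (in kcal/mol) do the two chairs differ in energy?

0.45 kcal/mol

Chair I (iodo axial, cyano equatorial, methoxy equatorial): E = 0.48 kcal/mol.
Chair II (iodo equatorial, cyano axial, methoxy axial): E = 0.93 kcal/mol.
ΔE = 0.93 − 0.48 = 0.45 kcal/mol; chair I is more stable.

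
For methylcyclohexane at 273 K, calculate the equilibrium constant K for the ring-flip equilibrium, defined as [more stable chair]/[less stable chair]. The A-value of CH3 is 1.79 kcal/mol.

K ≈ 27.1

One chair has the methyl group axial (E = 1.79 kcal/mol) and the other has it equatorial (E = 0).
ΔG = 1.79 kcal/mol between the two chairs.
K = exp(ΔG/RT) with R = 1.987×10⁻³ kcal mol⁻¹ K⁻¹ and T = 273 K gives K ≈ 27.1.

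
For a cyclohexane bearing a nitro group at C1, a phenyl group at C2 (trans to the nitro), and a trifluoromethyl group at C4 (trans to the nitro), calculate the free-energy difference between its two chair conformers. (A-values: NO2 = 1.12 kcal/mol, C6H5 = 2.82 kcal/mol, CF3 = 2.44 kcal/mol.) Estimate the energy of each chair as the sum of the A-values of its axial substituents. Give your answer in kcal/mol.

Chair I (nitro axial, phenyl axial, trifluoromethyl axial): E = 6.38 kcal/mol.
Chair II (nitro equatorial, phenyl equatorial, trifluoromethyl equatorial): E = 0.00 kcal/mol.
ΔE = 6.38 − 0.00 = 6.38 kcal/mol; chair II is more stable.

6.38 kcal/mol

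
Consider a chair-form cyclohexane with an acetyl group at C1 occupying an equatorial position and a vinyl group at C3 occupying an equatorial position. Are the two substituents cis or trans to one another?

C1 and C3 have the same parity, so their axial bonds point in the same direction.
With same-parity carbons, two substituents on the same face are both axial or both equatorial; opposite faces give one of each.
Here the groups are equatorial/equatorial → same face → cis.

cis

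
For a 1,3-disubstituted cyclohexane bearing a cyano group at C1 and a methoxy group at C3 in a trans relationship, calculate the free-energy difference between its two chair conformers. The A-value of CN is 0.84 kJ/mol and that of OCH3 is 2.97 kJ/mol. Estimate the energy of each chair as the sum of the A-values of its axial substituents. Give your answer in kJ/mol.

2.13 kJ/mol

C1 and C3 have the same parity, so for the trans isomer the two substituents are one axial and one equatorial in each chair.
Chair I (cyano axial, methoxy equatorial): E = 0.84 kJ/mol.
Chair II (cyano equatorial, methoxy axial): E = 2.97 kJ/mol.
ΔE = 2.97 − 0.84 = 2.13 kJ/mol; chair I is more stable.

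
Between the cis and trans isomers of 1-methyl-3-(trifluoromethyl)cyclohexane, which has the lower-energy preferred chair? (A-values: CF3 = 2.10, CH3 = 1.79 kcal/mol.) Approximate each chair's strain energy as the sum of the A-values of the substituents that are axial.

cis

At 1,3 positions (parity same): cis → (e,e or a,a); trans → (a,e or e,a).
Best chair for cis: E = 0.00 kcal/mol; best chair for trans: E = 1.79 kcal/mol.
The cis isomer is lower by 1.79 kcal/mol.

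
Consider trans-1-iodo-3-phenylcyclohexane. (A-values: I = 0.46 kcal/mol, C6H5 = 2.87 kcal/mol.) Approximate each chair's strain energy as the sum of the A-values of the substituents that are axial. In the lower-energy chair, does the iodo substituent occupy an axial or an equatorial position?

axial

C1 and C3 have the same parity, so for the trans isomer the two substituents are one axial and one equatorial in each chair.
Chair I (iodo axial, phenyl equatorial): E = 0.46 kcal/mol.
Chair II (iodo equatorial, phenyl axial): E = 2.87 kcal/mol.
Chair I is the more stable (lower-energy) conformer, and in that chair the iodo group is axial.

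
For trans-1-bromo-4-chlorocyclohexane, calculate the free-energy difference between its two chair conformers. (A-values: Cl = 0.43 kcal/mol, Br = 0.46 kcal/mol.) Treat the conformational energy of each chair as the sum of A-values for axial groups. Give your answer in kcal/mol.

C1 and C4 have opposite parity, so for the trans isomer the two substituents are e,e in one chair and a,a in the other.
Chair I (chloro axial, bromo axial): E = 0.89 kcal/mol.
Chair II (chloro equatorial, bromo equatorial): E = 0.00 kcal/mol.
ΔE = 0.89 − 0.00 = 0.89 kcal/mol; chair II is more stable.

0.89 kcal/mol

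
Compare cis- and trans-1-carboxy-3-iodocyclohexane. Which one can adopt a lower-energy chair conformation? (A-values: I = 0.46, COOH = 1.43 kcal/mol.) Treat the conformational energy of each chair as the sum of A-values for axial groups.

cis

At 1,3 positions (parity same): cis → (e,e or a,a); trans → (a,e or e,a).
Best chair for cis: E = 0.00 kcal/mol; best chair for trans: E = 0.46 kcal/mol.
The cis isomer is lower by 0.46 kcal/mol.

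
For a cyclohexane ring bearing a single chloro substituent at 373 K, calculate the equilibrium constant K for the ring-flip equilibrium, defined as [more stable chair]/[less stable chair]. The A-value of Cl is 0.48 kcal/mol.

K ≈ 1.91

One chair has the chloro group axial (E = 0.48 kcal/mol) and the other has it equatorial (E = 0).
ΔG = 0.48 kcal/mol between the two chairs.
K = exp(ΔG/RT) with R = 1.987×10⁻³ kcal mol⁻¹ K⁻¹ and T = 373 K gives K ≈ 1.91.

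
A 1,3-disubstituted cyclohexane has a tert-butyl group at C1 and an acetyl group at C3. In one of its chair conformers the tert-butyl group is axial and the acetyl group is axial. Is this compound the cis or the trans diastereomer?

cis

C1 and C3 have the same parity, so their axial bonds point in the same direction.
With same-parity carbons, two substituents on the same face are both axial or both equatorial; opposite faces give one of each.
Here the groups are axial/axial → same face → cis.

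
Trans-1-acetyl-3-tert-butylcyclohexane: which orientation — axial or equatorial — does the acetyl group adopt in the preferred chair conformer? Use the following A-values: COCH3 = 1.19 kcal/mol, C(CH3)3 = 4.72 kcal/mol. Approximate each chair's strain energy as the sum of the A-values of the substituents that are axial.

C1 and C3 have the same parity, so for the trans isomer the two substituents are one axial and one equatorial in each chair.
Chair I (acetyl axial, tert-butyl equatorial): E = 1.19 kcal/mol.
Chair II (acetyl equatorial, tert-butyl axial): E = 4.72 kcal/mol.
Chair I is the more stable (lower-energy) conformer, and in that chair the acetyl group is axial.

axial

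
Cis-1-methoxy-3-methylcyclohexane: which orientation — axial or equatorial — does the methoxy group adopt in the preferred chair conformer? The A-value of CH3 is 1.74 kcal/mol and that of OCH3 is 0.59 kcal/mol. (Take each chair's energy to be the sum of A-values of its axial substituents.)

C1 and C3 have the same parity, so for the cis isomer the two substituents are e,e in one chair and a,a in the other.
Chair I (methyl axial, methoxy axial): E = 2.33 kcal/mol.
Chair II (methyl equatorial, methoxy equatorial): E = 0.00 kcal/mol.
Chair II is the more stable (lower-energy) conformer, and in that chair the methoxy group is equatorial.

equatorial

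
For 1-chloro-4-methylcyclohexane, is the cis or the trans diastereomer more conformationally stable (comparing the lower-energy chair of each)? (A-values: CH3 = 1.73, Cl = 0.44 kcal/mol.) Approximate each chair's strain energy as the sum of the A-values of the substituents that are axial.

At 1,4 positions (parity opposite): cis → (a,e or e,a); trans → (e,e or a,a).
Best chair for cis: E = 0.44 kcal/mol; best chair for trans: E = 0.00 kcal/mol.
The trans isomer is lower by 0.44 kcal/mol.

trans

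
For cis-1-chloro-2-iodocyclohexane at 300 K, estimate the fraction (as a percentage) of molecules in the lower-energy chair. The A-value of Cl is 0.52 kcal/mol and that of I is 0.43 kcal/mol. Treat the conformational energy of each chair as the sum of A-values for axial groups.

53.8%

C1 and C2 have opposite parity, so for the cis isomer the two substituents are one axial and one equatorial in each chair.
Chair I (chloro axial, iodo equatorial): E = 0.52 kcal/mol; chair II (chloro equatorial, iodo axial): E = 0.43 kcal/mol.
ΔG = 0.09 kcal/mol between the two chairs.
K = exp(ΔG/RT) with R = 1.987×10⁻³ kcal mol⁻¹ K⁻¹ and T = 300 K gives K ≈ 1.16.
Fraction in the lower-energy chair = K/(K+1) = 53.8%.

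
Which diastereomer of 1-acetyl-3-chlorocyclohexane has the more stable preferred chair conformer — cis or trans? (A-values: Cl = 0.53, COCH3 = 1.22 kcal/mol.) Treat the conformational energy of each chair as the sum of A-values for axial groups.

cis

At 1,3 positions (parity same): cis → (e,e or a,a); trans → (a,e or e,a).
Best chair for cis: E = 0.00 kcal/mol; best chair for trans: E = 0.53 kcal/mol.
The cis isomer is lower by 0.53 kcal/mol.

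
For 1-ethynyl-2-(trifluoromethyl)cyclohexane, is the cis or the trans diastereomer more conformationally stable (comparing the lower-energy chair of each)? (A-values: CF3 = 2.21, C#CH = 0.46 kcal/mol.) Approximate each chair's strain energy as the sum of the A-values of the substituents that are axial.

At 1,2 positions (parity opposite): cis → (a,e or e,a); trans → (e,e or a,a).
Best chair for cis: E = 0.46 kcal/mol; best chair for trans: E = 0.00 kcal/mol.
The trans isomer is lower by 0.46 kcal/mol.

trans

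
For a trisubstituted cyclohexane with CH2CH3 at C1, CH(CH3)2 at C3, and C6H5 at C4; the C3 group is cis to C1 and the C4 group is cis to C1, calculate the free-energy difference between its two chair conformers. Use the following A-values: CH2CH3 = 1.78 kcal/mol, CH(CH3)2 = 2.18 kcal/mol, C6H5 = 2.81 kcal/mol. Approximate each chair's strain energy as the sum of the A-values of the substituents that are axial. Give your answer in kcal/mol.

1.15 kcal/mol

Chair I (ethyl axial, isopropyl axial, phenyl equatorial): E = 3.96 kcal/mol.
Chair II (ethyl equatorial, isopropyl equatorial, phenyl axial): E = 2.81 kcal/mol.
ΔE = 3.96 − 2.81 = 1.15 kcal/mol; chair II is more stable.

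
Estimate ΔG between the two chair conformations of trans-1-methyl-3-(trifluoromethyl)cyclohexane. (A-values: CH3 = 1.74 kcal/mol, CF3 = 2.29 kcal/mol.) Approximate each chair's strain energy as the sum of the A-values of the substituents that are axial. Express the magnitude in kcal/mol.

C1 and C3 have the same parity, so for the trans isomer the two substituents are one axial and one equatorial in each chair.
Chair I (methyl axial, trifluoromethyl equatorial): E = 1.74 kcal/mol.
Chair II (methyl equatorial, trifluoromethyl axial): E = 2.29 kcal/mol.
ΔE = 2.29 − 1.74 = 0.55 kcal/mol; chair I is more stable.

0.55 kcal/mol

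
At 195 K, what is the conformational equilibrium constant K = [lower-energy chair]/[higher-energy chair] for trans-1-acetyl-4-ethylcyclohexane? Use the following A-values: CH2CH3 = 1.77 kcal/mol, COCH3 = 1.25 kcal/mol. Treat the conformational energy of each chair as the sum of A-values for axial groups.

K ≈ 2427

C1 and C4 have opposite parity, so for the trans isomer the two substituents are e,e in one chair and a,a in the other.
Chair I (ethyl axial, acetyl axial): E = 3.02 kcal/mol; chair II (ethyl equatorial, acetyl equatorial): E = 0.00 kcal/mol.
ΔG = 3.02 kcal/mol between the two chairs.
K = exp(ΔG/RT) with R = 1.987×10⁻³ kcal mol⁻¹ K⁻¹ and T = 195 K gives K ≈ 2.43e+03.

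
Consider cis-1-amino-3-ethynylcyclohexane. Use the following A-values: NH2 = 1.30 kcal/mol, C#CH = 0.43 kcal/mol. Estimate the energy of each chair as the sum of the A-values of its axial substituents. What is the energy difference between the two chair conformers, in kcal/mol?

C1 and C3 have the same parity, so for the cis isomer the two substituents are e,e in one chair and a,a in the other.
Chair I (amino axial, ethynyl axial): E = 1.73 kcal/mol.
Chair II (amino equatorial, ethynyl equatorial): E = 0.00 kcal/mol.
ΔE = 1.73 − 0.00 = 1.73 kcal/mol; chair II is more stable.

1.73 kcal/mol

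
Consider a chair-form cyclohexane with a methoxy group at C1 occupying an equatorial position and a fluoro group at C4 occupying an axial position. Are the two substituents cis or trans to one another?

C1 and C4 have opposite parity, so their axial bonds point in opposite directions.
With opposite-parity carbons, two substituents on the same face are one axial and one equatorial; opposite faces give both axial or both equatorial.
Here the groups are equatorial/axial → same face → cis.

cis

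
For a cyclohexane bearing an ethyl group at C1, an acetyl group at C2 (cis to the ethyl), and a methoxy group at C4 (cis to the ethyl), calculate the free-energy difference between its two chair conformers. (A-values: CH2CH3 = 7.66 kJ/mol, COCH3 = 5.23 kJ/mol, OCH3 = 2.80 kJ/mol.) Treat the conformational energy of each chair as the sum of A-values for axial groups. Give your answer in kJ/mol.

0.37 kJ/mol

Chair I (ethyl axial, acetyl equatorial, methoxy equatorial): E = 7.66 kJ/mol.
Chair II (ethyl equatorial, acetyl axial, methoxy axial): E = 8.03 kJ/mol.
ΔE = 8.03 − 7.66 = 0.37 kJ/mol; chair I is more stable.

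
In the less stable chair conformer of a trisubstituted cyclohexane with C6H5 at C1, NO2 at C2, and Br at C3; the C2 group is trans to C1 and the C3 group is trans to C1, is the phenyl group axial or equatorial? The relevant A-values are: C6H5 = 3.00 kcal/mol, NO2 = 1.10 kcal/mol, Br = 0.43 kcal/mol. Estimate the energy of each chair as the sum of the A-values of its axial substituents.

Chair I (phenyl axial, nitro axial, bromo equatorial): E = 4.10 kcal/mol.
Chair II (phenyl equatorial, nitro equatorial, bromo axial): E = 0.43 kcal/mol.
Chair I is the less stable (higher-energy) conformer, and in that chair the phenyl group is axial.

axial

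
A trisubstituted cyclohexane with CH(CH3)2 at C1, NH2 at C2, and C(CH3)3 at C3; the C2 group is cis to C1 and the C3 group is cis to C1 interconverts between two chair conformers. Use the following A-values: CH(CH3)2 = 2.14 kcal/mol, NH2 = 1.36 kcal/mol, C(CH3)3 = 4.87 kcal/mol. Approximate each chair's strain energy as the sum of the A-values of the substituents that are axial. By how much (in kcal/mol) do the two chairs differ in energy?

Chair I (isopropyl axial, amino equatorial, tert-butyl axial): E = 7.01 kcal/mol.
Chair II (isopropyl equatorial, amino axial, tert-butyl equatorial): E = 1.36 kcal/mol.
ΔE = 7.01 − 1.36 = 5.65 kcal/mol; chair II is more stable.

5.65 kcal/mol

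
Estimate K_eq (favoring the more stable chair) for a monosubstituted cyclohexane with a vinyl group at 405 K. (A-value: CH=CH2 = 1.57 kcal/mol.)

K ≈ 7.04

One chair has the vinyl group axial (E = 1.57 kcal/mol) and the other has it equatorial (E = 0).
ΔG = 1.57 kcal/mol between the two chairs.
K = exp(ΔG/RT) with R = 1.987×10⁻³ kcal mol⁻¹ K⁻¹ and T = 405 K gives K ≈ 7.04.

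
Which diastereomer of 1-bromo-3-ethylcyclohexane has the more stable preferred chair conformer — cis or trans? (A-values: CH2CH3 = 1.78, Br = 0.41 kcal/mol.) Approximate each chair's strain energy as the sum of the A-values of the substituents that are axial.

cis

At 1,3 positions (parity same): cis → (e,e or a,a); trans → (a,e or e,a).
Best chair for cis: E = 0.00 kcal/mol; best chair for trans: E = 0.41 kcal/mol.
The cis isomer is lower by 0.41 kcal/mol.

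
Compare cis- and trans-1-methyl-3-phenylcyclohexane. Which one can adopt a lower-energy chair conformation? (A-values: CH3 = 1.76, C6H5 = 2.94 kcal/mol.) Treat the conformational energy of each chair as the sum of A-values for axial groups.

cis

At 1,3 positions (parity same): cis → (e,e or a,a); trans → (a,e or e,a).
Best chair for cis: E = 0.00 kcal/mol; best chair for trans: E = 1.76 kcal/mol.
The cis isomer is lower by 1.76 kcal/mol.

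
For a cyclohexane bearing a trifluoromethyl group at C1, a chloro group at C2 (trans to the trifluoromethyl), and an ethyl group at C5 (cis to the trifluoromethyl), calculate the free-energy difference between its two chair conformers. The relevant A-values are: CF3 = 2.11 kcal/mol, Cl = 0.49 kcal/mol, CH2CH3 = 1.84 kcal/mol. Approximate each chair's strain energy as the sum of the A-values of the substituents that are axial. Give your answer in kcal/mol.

4.44 kcal/mol

Chair I (trifluoromethyl axial, chloro axial, ethyl axial): E = 4.44 kcal/mol.
Chair II (trifluoromethyl equatorial, chloro equatorial, ethyl equatorial): E = 0.00 kcal/mol.
ΔE = 4.44 − 0.00 = 4.44 kcal/mol; chair II is more stable.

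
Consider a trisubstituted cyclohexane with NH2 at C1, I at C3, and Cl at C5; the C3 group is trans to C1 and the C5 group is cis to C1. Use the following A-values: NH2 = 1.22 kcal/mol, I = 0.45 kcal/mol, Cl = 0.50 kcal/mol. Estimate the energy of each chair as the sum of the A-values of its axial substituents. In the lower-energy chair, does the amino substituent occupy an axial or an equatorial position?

equatorial

Chair I (amino axial, iodo equatorial, chloro axial): E = 1.72 kcal/mol.
Chair II (amino equatorial, iodo axial, chloro equatorial): E = 0.45 kcal/mol.
Chair II is the more stable (lower-energy) conformer, and in that chair the amino group is equatorial.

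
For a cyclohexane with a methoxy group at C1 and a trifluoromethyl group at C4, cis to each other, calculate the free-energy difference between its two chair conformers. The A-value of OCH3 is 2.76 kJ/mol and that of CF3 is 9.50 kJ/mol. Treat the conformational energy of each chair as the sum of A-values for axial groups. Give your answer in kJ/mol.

C1 and C4 have opposite parity, so for the cis isomer the two substituents are one axial and one equatorial in each chair.
Chair I (methoxy axial, trifluoromethyl equatorial): E = 2.76 kJ/mol.
Chair II (methoxy equatorial, trifluoromethyl axial): E = 9.50 kJ/mol.
ΔE = 9.50 − 2.76 = 6.74 kJ/mol; chair I is more stable.

6.74 kJ/mol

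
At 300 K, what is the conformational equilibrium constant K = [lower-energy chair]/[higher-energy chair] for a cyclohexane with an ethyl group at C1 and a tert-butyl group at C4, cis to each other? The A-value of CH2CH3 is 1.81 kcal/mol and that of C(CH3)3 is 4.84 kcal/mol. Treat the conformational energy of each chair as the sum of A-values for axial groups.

C1 and C4 have opposite parity, so for the cis isomer the two substituents are one axial and one equatorial in each chair.
Chair I (ethyl axial, tert-butyl equatorial): E = 1.81 kcal/mol; chair II (ethyl equatorial, tert-butyl axial): E = 4.84 kcal/mol.
ΔG = 3.03 kcal/mol between the two chairs.
K = exp(ΔG/RT) with R = 1.987×10⁻³ kcal mol⁻¹ K⁻¹ and T = 300 K gives K ≈ 161.

K ≈ 161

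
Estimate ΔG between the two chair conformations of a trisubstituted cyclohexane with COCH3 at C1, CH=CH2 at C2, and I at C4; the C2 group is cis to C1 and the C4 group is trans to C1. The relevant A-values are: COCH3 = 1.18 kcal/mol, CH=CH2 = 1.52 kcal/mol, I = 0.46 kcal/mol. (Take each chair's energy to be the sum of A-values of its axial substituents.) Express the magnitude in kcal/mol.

0.12 kcal/mol

Chair I (acetyl axial, vinyl equatorial, iodo axial): E = 1.64 kcal/mol.
Chair II (acetyl equatorial, vinyl axial, iodo equatorial): E = 1.52 kcal/mol.
ΔE = 1.64 − 1.52 = 0.12 kcal/mol; chair II is more stable.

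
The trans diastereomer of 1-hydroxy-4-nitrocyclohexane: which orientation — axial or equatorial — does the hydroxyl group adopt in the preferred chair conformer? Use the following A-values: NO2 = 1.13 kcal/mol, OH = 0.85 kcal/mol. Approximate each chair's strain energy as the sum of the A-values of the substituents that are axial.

C1 and C4 have opposite parity, so for the trans isomer the two substituents are e,e in one chair and a,a in the other.
Chair I (nitro axial, hydroxyl axial): E = 1.98 kcal/mol.
Chair II (nitro equatorial, hydroxyl equatorial): E = 0.00 kcal/mol.
Chair II is the more stable (lower-energy) conformer, and in that chair the hydroxyl group is equatorial.

equatorial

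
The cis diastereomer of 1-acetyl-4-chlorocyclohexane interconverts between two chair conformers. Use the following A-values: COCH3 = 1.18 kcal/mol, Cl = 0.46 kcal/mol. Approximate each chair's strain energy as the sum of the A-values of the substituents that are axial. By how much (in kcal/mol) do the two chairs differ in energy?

C1 and C4 have opposite parity, so for the cis isomer the two substituents are one axial and one equatorial in each chair.
Chair I (acetyl axial, chloro equatorial): E = 1.18 kcal/mol.
Chair II (acetyl equatorial, chloro axial): E = 0.46 kcal/mol.
ΔE = 1.18 − 0.46 = 0.72 kcal/mol; chair II is more stable.

0.72 kcal/mol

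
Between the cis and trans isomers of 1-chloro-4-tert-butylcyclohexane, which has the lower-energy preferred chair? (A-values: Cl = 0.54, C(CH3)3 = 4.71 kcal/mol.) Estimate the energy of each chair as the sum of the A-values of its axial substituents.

trans

At 1,4 positions (parity opposite): cis → (a,e or e,a); trans → (e,e or a,a).
Best chair for cis: E = 0.54 kcal/mol; best chair for trans: E = 0.00 kcal/mol.
The trans isomer is lower by 0.54 kcal/mol.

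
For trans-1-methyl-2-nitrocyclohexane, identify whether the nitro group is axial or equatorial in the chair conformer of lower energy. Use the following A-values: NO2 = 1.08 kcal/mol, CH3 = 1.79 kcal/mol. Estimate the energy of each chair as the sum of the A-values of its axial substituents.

equatorial

C1 and C2 have opposite parity, so for the trans isomer the two substituents are e,e in one chair and a,a in the other.
Chair I (nitro axial, methyl axial): E = 2.87 kcal/mol.
Chair II (nitro equatorial, methyl equatorial): E = 0.00 kcal/mol.
Chair II is the more stable (lower-energy) conformer, and in that chair the nitro group is equatorial.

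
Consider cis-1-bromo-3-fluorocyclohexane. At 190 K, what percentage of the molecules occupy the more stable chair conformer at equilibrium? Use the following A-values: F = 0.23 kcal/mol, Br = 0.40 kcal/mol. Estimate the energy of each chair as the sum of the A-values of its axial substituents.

C1 and C3 have the same parity, so for the cis isomer the two substituents are e,e in one chair and a,a in the other.
Chair I (fluoro axial, bromo axial): E = 0.63 kcal/mol; chair II (fluoro equatorial, bromo equatorial): E = 0.00 kcal/mol.
ΔG = 0.63 kcal/mol between the two chairs.
K = exp(ΔG/RT) with R = 1.987×10⁻³ kcal mol⁻¹ K⁻¹ and T = 190 K gives K ≈ 5.31.
Fraction in the lower-energy chair = K/(K+1) = 84.1%.

84.1%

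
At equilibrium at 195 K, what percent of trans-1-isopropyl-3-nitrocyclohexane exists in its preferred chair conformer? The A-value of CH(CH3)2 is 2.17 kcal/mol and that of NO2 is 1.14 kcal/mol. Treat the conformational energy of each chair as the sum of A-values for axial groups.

C1 and C3 have the same parity, so for the trans isomer the two substituents are one axial and one equatorial in each chair.
Chair I (isopropyl axial, nitro equatorial): E = 2.17 kcal/mol; chair II (isopropyl equatorial, nitro axial): E = 1.14 kcal/mol.
ΔG = 1.03 kcal/mol between the two chairs.
K = exp(ΔG/RT) with R = 1.987×10⁻³ kcal mol⁻¹ K⁻¹ and T = 195 K gives K ≈ 14.3.
Fraction in the lower-energy chair = K/(K+1) = 93.5%.

93.5%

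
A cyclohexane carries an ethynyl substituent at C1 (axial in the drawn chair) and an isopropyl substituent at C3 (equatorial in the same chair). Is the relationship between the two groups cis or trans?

trans

C1 and C3 have the same parity, so their axial bonds point in the same direction.
With same-parity carbons, two substituents on the same face are both axial or both equatorial; opposite faces give one of each.
Here the groups are axial/equatorial → opposite face → trans.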